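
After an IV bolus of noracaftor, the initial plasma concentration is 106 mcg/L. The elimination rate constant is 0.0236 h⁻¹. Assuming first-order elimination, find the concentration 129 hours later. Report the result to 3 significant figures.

C(t) = C₀ e^(−kt) = 106 × e^(−0.02360 × 129) = 106 × e^(−3.044) = 106 × 0.04762 ≈ 5.05 mcg/L

5.05 mcg/L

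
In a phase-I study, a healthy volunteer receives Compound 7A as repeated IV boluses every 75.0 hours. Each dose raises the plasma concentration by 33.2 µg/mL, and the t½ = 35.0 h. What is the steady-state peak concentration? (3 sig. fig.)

42.9 µg/mL

k = ln 2 / 35.0 = 0.01980 h⁻¹
Fraction remaining after one interval: e^(−kτ) = e^(−0.01980 × 75.0) = 0.2264
R = 1 / (1 − 0.2264) = 1.293
Css,max = 33.2 × 1.293 ≈ 42.9 µg/mL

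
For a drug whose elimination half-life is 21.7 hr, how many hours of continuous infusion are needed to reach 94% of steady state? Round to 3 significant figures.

k = ln 2 / 21.7 = 0.03194 hr⁻¹
f = 1 − e^(−kt)  ⇒  t = −ln(1 − f) / k
t = −ln(1 − 0.94) / 0.03194 = 2.813 / 0.03194 ≈ 88.1 hours

88.1 hours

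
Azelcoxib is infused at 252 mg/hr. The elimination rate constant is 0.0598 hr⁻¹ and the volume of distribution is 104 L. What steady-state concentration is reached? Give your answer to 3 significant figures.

40.5 µg/mL

CL = k · V = 0.0598 × 104 = 6.219 L/hr
Css = rate / CL = 252 / 6.219 ≈ 40.5 µg/mL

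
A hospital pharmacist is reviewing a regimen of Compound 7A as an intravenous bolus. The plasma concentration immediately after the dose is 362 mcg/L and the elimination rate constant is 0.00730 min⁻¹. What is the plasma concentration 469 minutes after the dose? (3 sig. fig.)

C(t) = C₀ e^(−kt) = 362 × e^(−0.007300 × 469) = 362 × e^(−3.424) = 362 × 0.03259 ≈ 11.8 mcg/L

11.8 mcg/L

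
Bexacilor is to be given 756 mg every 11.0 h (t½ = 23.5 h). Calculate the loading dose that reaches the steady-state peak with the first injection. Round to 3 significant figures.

k = ln 2 / 23.5 = 0.02950 h⁻¹
Accumulation ratio R = 1 / (1 − e^(−kτ)) = 1 / (1 − e^(−0.02950×11.0)) = 1 / (1 − 0.7229) = 3.609
Loading dose = maintenance dose × R = 756 × 3.609 ≈ 2730 mg

2730 mg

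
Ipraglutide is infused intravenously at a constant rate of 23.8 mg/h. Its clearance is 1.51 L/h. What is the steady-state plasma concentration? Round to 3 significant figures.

15.8 µg/mL

Css = infusion rate / CL = 23.8 / 1.51 ≈ 15.8 µg/mL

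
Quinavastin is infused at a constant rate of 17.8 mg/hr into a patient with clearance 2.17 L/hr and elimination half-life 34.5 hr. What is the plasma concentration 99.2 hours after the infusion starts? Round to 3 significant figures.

Css = rate / CL = 17.8 / 2.17 = 8.203 µg/mL
k = ln 2 / 34.5 = 0.02009 hr⁻¹
C(t) = Css (1 − e^(−kt)) = 8.203 × (1 − e^(−1.993)) = 8.203 × 0.8637 ≈ 7.08 µg/mL

7.08 µg/mL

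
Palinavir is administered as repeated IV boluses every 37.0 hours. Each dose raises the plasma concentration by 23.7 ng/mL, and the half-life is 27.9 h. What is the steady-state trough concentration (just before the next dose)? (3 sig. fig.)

15.7 ng/mL

k = ln 2 / 27.9 = 0.02484 h⁻¹
Fraction remaining after one interval: e^(−kτ) = e^(−0.02484 × 37.0) = 0.3988
R = 1 / (1 − 0.3988) = 1.663
Css,max = 23.7 × 1.663 = 39.42 ng/mL
Css,min = Css,max × e^(−kτ) = 39.42 × 0.3988 ≈ 15.7 ng/mL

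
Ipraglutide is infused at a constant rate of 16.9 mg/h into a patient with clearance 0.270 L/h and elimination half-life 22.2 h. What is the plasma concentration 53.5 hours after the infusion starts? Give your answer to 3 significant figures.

Css = rate / CL = 16.9 / 0.270 = 62.59 µg/mL
k = ln 2 / 22.2 = 0.03122 h⁻¹
C(t) = Css (1 − e^(−kt)) = 62.59 × (1 − e^(−1.670)) = 62.59 × 0.8118 ≈ 50.8 µg/mL

50.8 µg/mL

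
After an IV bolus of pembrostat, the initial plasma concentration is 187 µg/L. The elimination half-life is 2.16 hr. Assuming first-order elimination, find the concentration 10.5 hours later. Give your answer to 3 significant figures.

k = ln 2 / 2.16 = 0.3209 hr⁻¹
C(t) = C₀ e^(−kt) = 187 × e^(−0.3209 × 10.5) = 187 × e^(−3.369) = 187 × 0.03441 ≈ 6.43 µg/L

6.43 µg/L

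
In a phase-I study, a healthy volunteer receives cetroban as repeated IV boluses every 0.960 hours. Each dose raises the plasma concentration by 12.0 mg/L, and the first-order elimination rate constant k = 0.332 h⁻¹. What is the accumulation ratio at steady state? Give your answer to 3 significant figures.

3.66

Fraction remaining after one interval: e^(−kτ) = e^(−0.3320 × 0.960) = 0.7271
R = 1 / (1 − 0.7271) = 1 / 0.2729 ≈ 3.66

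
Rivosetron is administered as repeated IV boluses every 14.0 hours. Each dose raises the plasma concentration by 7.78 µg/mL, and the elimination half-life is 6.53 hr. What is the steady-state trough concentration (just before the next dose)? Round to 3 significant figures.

2.28 µg/mL

k = ln 2 / 6.53 = 0.1061 hr⁻¹
Fraction remaining after one interval: e^(−kτ) = e^(−0.1061 × 14.0) = 0.2263
R = 1 / (1 − 0.2263) = 1.292
Css,max = 7.78 × 1.292 = 10.06 µg/mL
Css,min = Css,max × e^(−kτ) = 10.06 × 0.2263 ≈ 2.28 µg/mL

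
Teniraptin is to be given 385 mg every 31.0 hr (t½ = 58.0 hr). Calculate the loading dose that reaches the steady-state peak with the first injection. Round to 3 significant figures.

k = ln 2 / 58.0 = 0.01195 hr⁻¹
Accumulation ratio R = 1 / (1 − e^(−kτ)) = 1 / (1 − e^(−0.01195×31.0)) = 1 / (1 − 0.6904) = 3.230
Loading dose = maintenance dose × R = 385 × 3.230 ≈ 1240 mg

1240 mg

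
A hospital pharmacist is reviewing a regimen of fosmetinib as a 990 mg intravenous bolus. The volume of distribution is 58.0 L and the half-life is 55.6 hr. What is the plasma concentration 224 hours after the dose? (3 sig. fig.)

1.05 µg/mL

C₀ = dose / V = 990 / 58.0 = 17.07 µg/mL
k = ln 2 / 55.6 = 0.01247 hr⁻¹
C(t) = C₀ e^(−kt) = 17.07 × e^(−0.01247 × 224) = 17.07 × e^(−2.793) = 17.07 × 0.06127 ≈ 1.05 µg/mL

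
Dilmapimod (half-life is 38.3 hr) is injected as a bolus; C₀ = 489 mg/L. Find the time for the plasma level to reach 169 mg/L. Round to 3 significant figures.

k = ln 2 / 38.3 = 0.01810 hr⁻¹
C(t) = C₀ e^(−kt)  ⇒  t = ln(C₀/C) / k
t = ln(489/169) / 0.01810 = 1.062 / 0.01810 ≈ 58.7 hours

58.7 hours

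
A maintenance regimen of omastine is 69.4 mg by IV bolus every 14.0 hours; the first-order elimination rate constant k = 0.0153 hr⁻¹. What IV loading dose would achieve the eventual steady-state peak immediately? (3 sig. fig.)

360 mg

Accumulation ratio R = 1 / (1 − e^(−kτ)) = 1 / (1 − e^(−0.01530×14.0)) = 1 / (1 − 0.8072) = 5.186
Loading dose = maintenance dose × R = 69.4 × 5.186 ≈ 360 mg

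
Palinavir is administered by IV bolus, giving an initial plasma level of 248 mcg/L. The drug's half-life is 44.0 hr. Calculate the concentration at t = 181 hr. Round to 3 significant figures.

k = ln 2 / 44.0 = 0.01575 hr⁻¹
181 hr is 4.114 half-lives, so C = 248 × (1/2)^4.114 = 248 × 0.05777 ≈ 14.3 mcg/L

14.3 mcg/L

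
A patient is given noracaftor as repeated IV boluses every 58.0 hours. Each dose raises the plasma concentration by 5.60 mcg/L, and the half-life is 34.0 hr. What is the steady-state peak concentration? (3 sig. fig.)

8.08 mcg/L

k = ln 2 / 34.0 = 0.02039 hr⁻¹
Fraction remaining after one interval: e^(−kτ) = e^(−0.02039 × 58.0) = 0.3065
R = 1 / (1 − 0.3065) = 1.442
Css,max = 5.60 × 1.442 ≈ 8.08 mcg/L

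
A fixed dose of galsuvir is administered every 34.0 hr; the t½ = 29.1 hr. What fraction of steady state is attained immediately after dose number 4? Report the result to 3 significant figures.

0.961

k = ln 2 / 29.1 = 0.02382 hr⁻¹
f_n = 1 − e^(−nkτ) = 1 − e^(−4 × 0.02382 × 34.0) = 1 − e^(−3.239) = 1 − 0.03919 ≈ 0.961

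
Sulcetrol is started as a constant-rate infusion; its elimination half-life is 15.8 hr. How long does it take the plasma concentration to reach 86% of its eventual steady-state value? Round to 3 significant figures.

k = ln 2 / 15.8 = 0.04387 hr⁻¹
f = 1 − e^(−kt)  ⇒  t = −ln(1 − f) / k
t = −ln(1 − 0.86) / 0.04387 = 1.966 / 0.04387 ≈ 44.8 hours

44.8 hours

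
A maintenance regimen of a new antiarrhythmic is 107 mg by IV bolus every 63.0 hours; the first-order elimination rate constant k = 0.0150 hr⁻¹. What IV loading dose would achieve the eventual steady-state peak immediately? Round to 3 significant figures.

175 mg

Accumulation ratio R = 1 / (1 − e^(−kτ)) = 1 / (1 − e^(−0.01500×63.0)) = 1 / (1 − 0.3887) = 1.636
Loading dose = maintenance dose × R = 107 × 1.636 ≈ 175 mg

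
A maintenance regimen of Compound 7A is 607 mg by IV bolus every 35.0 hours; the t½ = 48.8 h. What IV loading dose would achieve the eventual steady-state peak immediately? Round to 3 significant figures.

k = ln 2 / 48.8 = 0.01420 h⁻¹
Accumulation ratio R = 1 / (1 − e^(−kτ)) = 1 / (1 − e^(−0.01420×35.0)) = 1 / (1 − 0.6083) = 2.553
Loading dose = maintenance dose × R = 607 × 2.553 ≈ 1550 mg

1550 mg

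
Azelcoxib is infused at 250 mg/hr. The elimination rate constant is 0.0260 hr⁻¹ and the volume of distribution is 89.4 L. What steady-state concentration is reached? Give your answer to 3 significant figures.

CL = k · V = 0.0260 × 89.4 = 2.324 L/hr
Css = rate / CL = 250 / 2.324 ≈ 108 µg/mL

108 µg/mL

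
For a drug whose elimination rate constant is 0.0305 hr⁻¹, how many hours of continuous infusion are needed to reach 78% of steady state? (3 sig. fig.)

49.6 hours

f = 1 − e^(−kt)  ⇒  t = −ln(1 − f) / k
t = −ln(1 − 0.78) / 0.03050 = 1.514 / 0.03050 ≈ 49.6 hours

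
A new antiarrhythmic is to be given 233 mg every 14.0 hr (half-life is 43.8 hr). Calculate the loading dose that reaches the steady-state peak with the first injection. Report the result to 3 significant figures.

1170 mg

k = ln 2 / 43.8 = 0.01583 hr⁻¹
Accumulation ratio R = 1 / (1 − e^(−kτ)) = 1 / (1 − e^(−0.01583×14.0)) = 1 / (1 − 0.8013) = 5.032
Loading dose = maintenance dose × R = 233 × 5.032 ≈ 1170 mg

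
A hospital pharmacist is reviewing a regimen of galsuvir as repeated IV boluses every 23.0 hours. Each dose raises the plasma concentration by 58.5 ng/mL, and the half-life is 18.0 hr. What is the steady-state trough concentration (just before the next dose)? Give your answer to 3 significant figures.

k = ln 2 / 18.0 = 0.03851 hr⁻¹
Fraction remaining after one interval: e^(−kτ) = e^(−0.03851 × 23.0) = 0.4124
R = 1 / (1 − 0.4124) = 1.702
Css,max = 58.5 × 1.702 = 99.56 ng/mL
Css,min = Css,max × e^(−kτ) = 99.56 × 0.4124 ≈ 41.1 ng/mL

41.1 ng/mL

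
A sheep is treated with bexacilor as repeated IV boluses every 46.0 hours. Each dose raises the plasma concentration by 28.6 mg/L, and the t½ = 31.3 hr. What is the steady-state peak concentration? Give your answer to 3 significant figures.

44.8 mg/L

k = ln 2 / 31.3 = 0.02215 hr⁻¹
Fraction remaining after one interval: e^(−kτ) = e^(−0.02215 × 46.0) = 0.3611
R = 1 / (1 − 0.3611) = 1.565
Css,max = 28.6 × 1.565 ≈ 44.8 mg/L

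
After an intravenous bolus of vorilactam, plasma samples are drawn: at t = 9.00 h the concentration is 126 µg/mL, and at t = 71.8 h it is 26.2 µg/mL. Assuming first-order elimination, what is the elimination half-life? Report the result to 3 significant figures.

27.7 hours

k = ln(C₁/C₂) / (t₂ − t₁) = ln(126/26.2) / (71.8 − 9.00)
  = 1.571 / 62.80 = 0.02501 h⁻¹
t½ = ln 2 / k = ln 2 / 0.02501 ≈ 27.7 hours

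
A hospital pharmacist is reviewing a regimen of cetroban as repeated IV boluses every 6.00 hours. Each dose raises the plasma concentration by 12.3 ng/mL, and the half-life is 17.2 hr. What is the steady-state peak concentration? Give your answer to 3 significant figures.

k = ln 2 / 17.2 = 0.04030 hr⁻¹
Fraction remaining after one interval: e^(−kτ) = e^(−0.04030 × 6.00) = 0.7852
R = 1 / (1 − 0.7852) = 4.656
Css,max = 12.3 × 4.656 ≈ 57.3 ng/mL

57.3 ng/mL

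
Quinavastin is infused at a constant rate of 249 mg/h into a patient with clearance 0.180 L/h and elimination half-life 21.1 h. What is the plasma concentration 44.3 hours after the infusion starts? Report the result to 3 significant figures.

1060 mg/L

Css = rate / CL = 249 / 0.180 = 1383 mg/L
k = ln 2 / 21.1 = 0.03285 h⁻¹
C(t) = Css (1 − e^(−kt)) = 1383 × (1 − e^(−1.455)) = 1383 × 0.7667 ≈ 1060 mg/L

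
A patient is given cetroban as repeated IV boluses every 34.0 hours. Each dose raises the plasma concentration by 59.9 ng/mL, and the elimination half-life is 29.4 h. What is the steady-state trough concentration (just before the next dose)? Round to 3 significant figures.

k = ln 2 / 29.4 = 0.02358 h⁻¹
Fraction remaining after one interval: e^(−kτ) = e^(−0.02358 × 34.0) = 0.4486
R = 1 / (1 − 0.4486) = 1.814
Css,max = 59.9 × 1.814 = 108.6 ng/mL
Css,min = Css,max × e^(−kτ) = 108.6 × 0.4486 ≈ 48.7 ng/mL

48.7 ng/mL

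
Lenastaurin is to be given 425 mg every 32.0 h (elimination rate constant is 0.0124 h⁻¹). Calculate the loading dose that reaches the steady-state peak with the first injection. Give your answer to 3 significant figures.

1300 mg

Accumulation ratio R = 1 / (1 − e^(−kτ)) = 1 / (1 − e^(−0.01240×32.0)) = 1 / (1 − 0.6725) = 3.053
Loading dose = maintenance dose × R = 425 × 3.053 ≈ 1300 mg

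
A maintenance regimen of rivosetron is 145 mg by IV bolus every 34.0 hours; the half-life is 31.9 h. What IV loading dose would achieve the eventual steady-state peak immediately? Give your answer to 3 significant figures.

278 mg

k = ln 2 / 31.9 = 0.02173 h⁻¹
Accumulation ratio R = 1 / (1 − e^(−kτ)) = 1 / (1 − e^(−0.02173×34.0)) = 1 / (1 − 0.4777) = 1.915
Loading dose = maintenance dose × R = 145 × 1.915 ≈ 278 mg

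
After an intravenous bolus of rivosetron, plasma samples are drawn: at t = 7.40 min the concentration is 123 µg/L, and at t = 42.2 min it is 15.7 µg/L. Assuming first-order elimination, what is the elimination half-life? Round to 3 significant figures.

k = ln(C₁/C₂) / (t₂ − t₁) = ln(123/15.7) / (42.2 − 7.40)
  = 2.059 / 34.80 = 0.05915 min⁻¹
t½ = ln 2 / k = ln 2 / 0.05915 ≈ 11.7 minutes

11.7 minutes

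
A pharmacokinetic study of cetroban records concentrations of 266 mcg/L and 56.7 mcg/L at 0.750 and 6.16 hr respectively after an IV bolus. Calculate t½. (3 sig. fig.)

2.43 hours

k = ln(C₁/C₂) / (t₂ − t₁) = ln(266/56.7) / (6.16 − 0.750)
  = 1.546 / 5.410 = 0.2857 hr⁻¹
t½ = ln 2 / k = ln 2 / 0.2857 ≈ 2.43 hours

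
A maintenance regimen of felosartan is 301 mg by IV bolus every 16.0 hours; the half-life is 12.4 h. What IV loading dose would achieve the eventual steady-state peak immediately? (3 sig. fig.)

509 mg

k = ln 2 / 12.4 = 0.05590 h⁻¹
Accumulation ratio R = 1 / (1 − e^(−kτ)) = 1 / (1 − e^(−0.05590×16.0)) = 1 / (1 − 0.4089) = 1.692
Loading dose = maintenance dose × R = 301 × 1.692 ≈ 509 mg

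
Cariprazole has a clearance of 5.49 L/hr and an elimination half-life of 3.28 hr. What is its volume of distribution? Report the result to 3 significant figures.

k = ln 2 / t½ = ln 2 / 3.28 = 0.2113 hr⁻¹
V = CL / k = 5.49 / 0.2113 ≈ 26.0 L

26.0 L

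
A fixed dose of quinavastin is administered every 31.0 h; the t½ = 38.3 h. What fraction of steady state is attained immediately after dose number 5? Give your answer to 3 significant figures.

k = ln 2 / 38.3 = 0.01810 h⁻¹
f_n = 1 − e^(−nkτ) = 1 − e^(−5 × 0.01810 × 31.0) = 1 − e^(−2.805) = 1 − 0.06050 ≈ 0.940

0.940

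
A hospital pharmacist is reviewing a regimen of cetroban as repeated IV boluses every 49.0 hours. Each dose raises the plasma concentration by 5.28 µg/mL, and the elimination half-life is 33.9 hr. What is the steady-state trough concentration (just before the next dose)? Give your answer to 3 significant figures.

3.06 µg/mL

k = ln 2 / 33.9 = 0.02045 hr⁻¹
Fraction remaining after one interval: e^(−kτ) = e^(−0.02045 × 49.0) = 0.3672
R = 1 / (1 − 0.3672) = 1.580
Css,max = 5.28 × 1.580 = 8.344 µg/mL
Css,min = Css,max × e^(−kτ) = 8.344 × 0.3672 ≈ 3.06 µg/mL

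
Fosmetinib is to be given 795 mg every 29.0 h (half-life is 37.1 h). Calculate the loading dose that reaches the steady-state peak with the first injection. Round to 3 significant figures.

1900 mg

k = ln 2 / 37.1 = 0.01868 h⁻¹
Accumulation ratio R = 1 / (1 − e^(−kτ)) = 1 / (1 − e^(−0.01868×29.0)) = 1 / (1 − 0.5817) = 2.391
Loading dose = maintenance dose × R = 795 × 2.391 ≈ 1900 mg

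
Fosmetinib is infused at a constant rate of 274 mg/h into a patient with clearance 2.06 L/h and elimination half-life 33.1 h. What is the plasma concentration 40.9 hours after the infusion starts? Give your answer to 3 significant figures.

Css = rate / CL = 274 / 2.06 = 133.0 µg/mL
k = ln 2 / 33.1 = 0.02094 h⁻¹
C(t) = Css (1 − e^(−kt)) = 133.0 × (1 − e^(−0.8565)) = 133.0 × 0.5753 ≈ 76.5 µg/mL

76.5 µg/mL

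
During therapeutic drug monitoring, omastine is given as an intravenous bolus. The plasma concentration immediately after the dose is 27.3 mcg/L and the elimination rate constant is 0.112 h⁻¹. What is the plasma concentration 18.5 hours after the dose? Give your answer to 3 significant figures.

C(t) = C₀ e^(−kt) = 27.3 × e^(−0.1120 × 18.5) = 27.3 × e^(−2.072) = 27.3 × 0.1259 ≈ 3.44 mcg/L

3.44 mcg/L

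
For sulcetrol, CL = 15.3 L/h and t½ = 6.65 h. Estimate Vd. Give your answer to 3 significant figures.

k = ln 2 / t½ = ln 2 / 6.65 = 0.1042 h⁻¹
V = CL / k = 15.3 / 0.1042 ≈ 147 L

147 L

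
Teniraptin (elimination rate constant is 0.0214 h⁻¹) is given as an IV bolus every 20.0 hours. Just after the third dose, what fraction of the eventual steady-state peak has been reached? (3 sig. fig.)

f_n = 1 − e^(−nkτ) = 1 − e^(−3 × 0.02140 × 20.0) = 1 − e^(−1.284) = 1 − 0.2769 ≈ 0.723

0.723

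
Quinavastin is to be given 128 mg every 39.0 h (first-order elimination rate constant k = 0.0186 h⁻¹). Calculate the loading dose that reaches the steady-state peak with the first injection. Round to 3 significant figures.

Accumulation ratio R = 1 / (1 − e^(−kτ)) = 1 / (1 − e^(−0.01860×39.0)) = 1 / (1 − 0.4841) = 1.938
Loading dose = maintenance dose × R = 128 × 1.938 ≈ 248 mg

248 mg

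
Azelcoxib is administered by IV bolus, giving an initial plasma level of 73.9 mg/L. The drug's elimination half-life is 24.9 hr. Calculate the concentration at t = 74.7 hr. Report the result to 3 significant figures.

k = ln 2 / 24.9 = 0.02784 hr⁻¹
C(t) = C₀ e^(−kt) = 73.9 × e^(−0.02784 × 74.7) = 73.9 × e^(−2.079) = 73.9 × 0.1250 ≈ 9.24 mg/L

9.24 mg/L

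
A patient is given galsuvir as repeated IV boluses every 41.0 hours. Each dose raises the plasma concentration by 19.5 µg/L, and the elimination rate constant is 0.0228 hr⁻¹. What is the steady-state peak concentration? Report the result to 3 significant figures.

32.1 µg/L

Fraction remaining after one interval: e^(−kτ) = e^(−0.02280 × 41.0) = 0.3927
R = 1 / (1 − 0.3927) = 1.647
Css,max = 19.5 × 1.647 ≈ 32.1 µg/L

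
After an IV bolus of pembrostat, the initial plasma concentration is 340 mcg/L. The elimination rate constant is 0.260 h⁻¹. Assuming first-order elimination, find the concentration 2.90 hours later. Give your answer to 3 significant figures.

C(t) = C₀ e^(−kt) = 340 × e^(−0.2600 × 2.90) = 340 × e^(−0.7540) = 340 × 0.4705 ≈ 160 mcg/L

160 mcg/L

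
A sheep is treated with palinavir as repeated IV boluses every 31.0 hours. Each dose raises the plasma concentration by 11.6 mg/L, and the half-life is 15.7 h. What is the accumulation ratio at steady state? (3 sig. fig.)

1.34

k = ln 2 / 15.7 = 0.04415 h⁻¹
Fraction remaining after one interval: e^(−kτ) = e^(−0.04415 × 31.0) = 0.2545
R = 1 / (1 − 0.2545) = 1 / 0.7455 ≈ 1.34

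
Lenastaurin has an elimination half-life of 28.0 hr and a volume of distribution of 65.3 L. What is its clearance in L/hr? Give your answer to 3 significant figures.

k = ln 2 / t½ = ln 2 / 28.0 = 0.02476 hr⁻¹
CL = k · V = 0.02476 × 65.3 ≈ 1.62 L/hr

1.62 L/hr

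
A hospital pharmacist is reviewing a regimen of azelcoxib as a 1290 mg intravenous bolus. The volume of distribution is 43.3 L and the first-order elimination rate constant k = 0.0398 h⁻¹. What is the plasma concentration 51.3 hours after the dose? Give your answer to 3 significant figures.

3.87 µg/mL

C₀ = dose / V = 1290 / 43.3 = 29.79 µg/mL
C(t) = C₀ e^(−kt) = 29.79 × e^(−0.03980 × 51.3) = 29.79 × e^(−2.042) = 29.79 × 0.1298 ≈ 3.87 µg/mL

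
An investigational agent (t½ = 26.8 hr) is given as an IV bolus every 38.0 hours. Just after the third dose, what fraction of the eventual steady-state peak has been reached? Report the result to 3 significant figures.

k = ln 2 / 26.8 = 0.02586 hr⁻¹
f_n = 1 − e^(−nkτ) = 1 − e^(−3 × 0.02586 × 38.0) = 1 − e^(−2.948) = 1 − 0.05242 ≈ 0.948

0.948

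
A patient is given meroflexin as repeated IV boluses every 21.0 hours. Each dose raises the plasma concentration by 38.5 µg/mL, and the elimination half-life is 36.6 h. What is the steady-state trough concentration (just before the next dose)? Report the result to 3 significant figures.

k = ln 2 / 36.6 = 0.01894 h⁻¹
Fraction remaining after one interval: e^(−kτ) = e^(−0.01894 × 21.0) = 0.6719
R = 1 / (1 − 0.6719) = 3.047
Css,max = 38.5 × 3.047 = 117.3 µg/mL
Css,min = Css,max × e^(−kτ) = 117.3 × 0.6719 ≈ 78.8 µg/mL

78.8 µg/mL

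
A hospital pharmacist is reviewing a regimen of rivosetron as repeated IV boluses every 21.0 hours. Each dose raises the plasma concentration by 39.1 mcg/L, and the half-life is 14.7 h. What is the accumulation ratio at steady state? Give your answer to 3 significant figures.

k = ln 2 / 14.7 = 0.04715 h⁻¹
Fraction remaining after one interval: e^(−kτ) = e^(−0.04715 × 21.0) = 0.3715
R = 1 / (1 − 0.3715) = 1 / 0.6285 ≈ 1.59

1.59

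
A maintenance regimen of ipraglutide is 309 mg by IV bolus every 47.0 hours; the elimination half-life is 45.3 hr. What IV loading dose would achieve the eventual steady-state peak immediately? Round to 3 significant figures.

603 mg

k = ln 2 / 45.3 = 0.01530 hr⁻¹
Accumulation ratio R = 1 / (1 − e^(−kτ)) = 1 / (1 − e^(−0.01530×47.0)) = 1 / (1 − 0.4872) = 1.950
Loading dose = maintenance dose × R = 309 × 1.950 ≈ 603 mg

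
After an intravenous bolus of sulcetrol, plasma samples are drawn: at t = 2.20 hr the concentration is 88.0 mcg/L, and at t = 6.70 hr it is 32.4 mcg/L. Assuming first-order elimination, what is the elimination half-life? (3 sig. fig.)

3.12 hours

k = ln(C₁/C₂) / (t₂ − t₁) = ln(88.0/32.4) / (6.70 − 2.20)
  = 0.9992 / 4.500 = 0.2220 hr⁻¹
t½ = ln 2 / k = ln 2 / 0.2220 ≈ 3.12 hours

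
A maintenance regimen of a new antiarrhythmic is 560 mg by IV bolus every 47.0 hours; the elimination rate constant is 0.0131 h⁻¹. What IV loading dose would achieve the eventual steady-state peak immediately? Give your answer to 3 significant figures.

Accumulation ratio R = 1 / (1 − e^(−kτ)) = 1 / (1 − e^(−0.01310×47.0)) = 1 / (1 − 0.5403) = 2.175
Loading dose = maintenance dose × R = 560 × 2.175 ≈ 1220 mg

1220 mg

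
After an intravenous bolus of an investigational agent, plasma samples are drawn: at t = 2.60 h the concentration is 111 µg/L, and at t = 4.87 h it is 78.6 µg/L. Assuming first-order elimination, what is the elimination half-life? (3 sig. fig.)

k = ln(C₁/C₂) / (t₂ − t₁) = ln(111/78.6) / (4.87 − 2.60)
  = 0.3452 / 2.270 = 0.1521 h⁻¹
t½ = ln 2 / k = ln 2 / 0.1521 ≈ 4.56 hours

4.56 hours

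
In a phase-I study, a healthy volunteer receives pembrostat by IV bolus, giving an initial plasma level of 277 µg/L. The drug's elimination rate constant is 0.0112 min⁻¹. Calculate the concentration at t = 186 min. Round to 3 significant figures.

C(t) = C₀ e^(−kt) = 277 × e^(−0.01120 × 186) = 277 × e^(−2.083) = 277 × 0.1245 ≈ 34.5 µg/L

34.5 µg/L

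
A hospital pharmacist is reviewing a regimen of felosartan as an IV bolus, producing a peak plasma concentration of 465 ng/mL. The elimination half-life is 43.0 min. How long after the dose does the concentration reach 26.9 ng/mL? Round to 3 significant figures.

k = ln 2 / 43.0 = 0.01612 min⁻¹
C(t) = C₀ e^(−kt)  ⇒  t = ln(C₀/C) / k
t = ln(465/26.9) / 0.01612 = 2.850 / 0.01612 ≈ 177 minutes

177 minutes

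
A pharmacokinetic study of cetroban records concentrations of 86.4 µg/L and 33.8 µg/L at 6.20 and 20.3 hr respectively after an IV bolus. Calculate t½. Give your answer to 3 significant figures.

10.4 hours

k = ln(C₁/C₂) / (t₂ − t₁) = ln(86.4/33.8) / (20.3 − 6.20)
  = 0.9385 / 14.10 = 0.06656 hr⁻¹
t½ = ln 2 / k = ln 2 / 0.06656 ≈ 10.4 hours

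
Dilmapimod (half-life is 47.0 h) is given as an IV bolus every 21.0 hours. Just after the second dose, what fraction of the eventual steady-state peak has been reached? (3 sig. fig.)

k = ln 2 / 47.0 = 0.01475 h⁻¹
f_n = 1 − e^(−nkτ) = 1 − e^(−2 × 0.01475 × 21.0) = 1 − e^(−0.6194) = 1 − 0.5383 ≈ 0.462

0.462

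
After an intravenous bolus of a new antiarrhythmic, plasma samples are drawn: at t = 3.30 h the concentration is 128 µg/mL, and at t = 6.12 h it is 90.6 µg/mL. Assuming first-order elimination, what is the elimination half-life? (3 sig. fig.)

k = ln(C₁/C₂) / (t₂ − t₁) = ln(128/90.6) / (6.12 − 3.30)
  = 0.3456 / 2.820 = 0.1225 h⁻¹
t½ = ln 2 / k = ln 2 / 0.1225 ≈ 5.66 hours

5.66 hours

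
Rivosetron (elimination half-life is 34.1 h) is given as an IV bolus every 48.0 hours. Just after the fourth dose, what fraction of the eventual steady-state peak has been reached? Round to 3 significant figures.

0.980

k = ln 2 / 34.1 = 0.02033 h⁻¹
f_n = 1 − e^(−nkτ) = 1 − e^(−4 × 0.02033 × 48.0) = 1 − e^(−3.903) = 1 − 0.02019 ≈ 0.980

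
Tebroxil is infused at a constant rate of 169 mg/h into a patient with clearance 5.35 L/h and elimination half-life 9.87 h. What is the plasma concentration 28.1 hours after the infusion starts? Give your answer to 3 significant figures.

27.2 mg/L

Css = rate / CL = 169 / 5.35 = 31.59 mg/L
k = ln 2 / 9.87 = 0.07023 h⁻¹
C(t) = Css (1 − e^(−kt)) = 31.59 × (1 − e^(−1.973)) = 31.59 × 0.8610 ≈ 27.2 mg/L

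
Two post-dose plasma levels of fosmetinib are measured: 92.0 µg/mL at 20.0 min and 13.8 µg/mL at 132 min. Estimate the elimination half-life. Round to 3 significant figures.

40.9 minutes

k = ln(C₁/C₂) / (t₂ − t₁) = ln(92.0/13.8) / (132 − 20.0)
  = 1.897 / 112.0 = 0.01694 min⁻¹
t½ = ln 2 / k = ln 2 / 0.01694 ≈ 40.9 minutes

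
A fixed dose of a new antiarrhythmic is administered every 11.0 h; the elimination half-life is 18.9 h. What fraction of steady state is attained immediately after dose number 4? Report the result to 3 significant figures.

k = ln 2 / 18.9 = 0.03667 h⁻¹
f_n = 1 − e^(−nkτ) = 1 − e^(−4 × 0.03667 × 11.0) = 1 − e^(−1.614) = 1 − 0.1992 ≈ 0.801

0.801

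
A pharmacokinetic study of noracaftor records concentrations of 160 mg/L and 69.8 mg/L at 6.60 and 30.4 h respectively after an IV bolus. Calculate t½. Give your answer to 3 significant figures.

19.9 hours

k = ln(C₁/C₂) / (t₂ − t₁) = ln(160/69.8) / (30.4 − 6.60)
  = 0.8295 / 23.80 = 0.03485 h⁻¹
t½ = ln 2 / k = ln 2 / 0.03485 ≈ 19.9 hours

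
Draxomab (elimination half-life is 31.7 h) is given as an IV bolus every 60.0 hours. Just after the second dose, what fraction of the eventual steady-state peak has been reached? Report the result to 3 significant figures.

k = ln 2 / 31.7 = 0.02187 h⁻¹
f_n = 1 − e^(−nkτ) = 1 − e^(−2 × 0.02187 × 60.0) = 1 − e^(−2.624) = 1 − 0.07252 ≈ 0.927

0.927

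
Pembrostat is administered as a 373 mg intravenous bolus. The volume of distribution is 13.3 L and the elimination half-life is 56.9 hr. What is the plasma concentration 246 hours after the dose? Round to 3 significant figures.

1.40 µg/mL

C₀ = dose / V = 373 / 13.3 = 28.05 µg/mL
k = ln 2 / 56.9 = 0.01218 hr⁻¹
C(t) = C₀ e^(−kt) = 28.05 × e^(−0.01218 × 246) = 28.05 × e^(−2.997) = 28.05 × 0.04995 ≈ 1.40 µg/mL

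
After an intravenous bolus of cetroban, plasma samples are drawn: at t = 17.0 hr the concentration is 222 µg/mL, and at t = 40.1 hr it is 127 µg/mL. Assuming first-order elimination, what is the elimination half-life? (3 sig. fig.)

28.7 hours

k = ln(C₁/C₂) / (t₂ − t₁) = ln(222/127) / (40.1 − 17.0)
  = 0.5585 / 23.10 = 0.02418 hr⁻¹
t½ = ln 2 / k = ln 2 / 0.02418 ≈ 28.7 hours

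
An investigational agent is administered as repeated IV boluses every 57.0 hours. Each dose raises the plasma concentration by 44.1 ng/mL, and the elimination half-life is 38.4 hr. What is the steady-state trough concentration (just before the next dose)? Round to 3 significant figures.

24.5 ng/mL

k = ln 2 / 38.4 = 0.01805 hr⁻¹
Fraction remaining after one interval: e^(−kτ) = e^(−0.01805 × 57.0) = 0.3574
R = 1 / (1 − 0.3574) = 1.556
Css,max = 44.1 × 1.556 = 68.63 ng/mL
Css,min = Css,max × e^(−kτ) = 68.63 × 0.3574 ≈ 24.5 ng/mL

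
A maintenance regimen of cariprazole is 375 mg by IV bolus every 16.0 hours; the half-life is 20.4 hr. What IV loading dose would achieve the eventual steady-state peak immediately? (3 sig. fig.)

894 mg

k = ln 2 / 20.4 = 0.03398 hr⁻¹
Accumulation ratio R = 1 / (1 − e^(−kτ)) = 1 / (1 − e^(−0.03398×16.0)) = 1 / (1 − 0.5806) = 2.385
Loading dose = maintenance dose × R = 375 × 2.385 ≈ 894 mg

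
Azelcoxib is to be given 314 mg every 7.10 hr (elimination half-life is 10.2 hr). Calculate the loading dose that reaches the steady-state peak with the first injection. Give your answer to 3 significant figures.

820 mg

k = ln 2 / 10.2 = 0.06796 hr⁻¹
Accumulation ratio R = 1 / (1 − e^(−kτ)) = 1 / (1 − e^(−0.06796×7.10)) = 1 / (1 − 0.6172) = 2.613
Loading dose = maintenance dose × R = 314 × 2.613 ≈ 820 mg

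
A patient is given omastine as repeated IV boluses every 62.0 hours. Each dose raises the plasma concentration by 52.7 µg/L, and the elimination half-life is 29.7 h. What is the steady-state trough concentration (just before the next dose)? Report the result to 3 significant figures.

16.2 µg/L

k = ln 2 / 29.7 = 0.02334 h⁻¹
Fraction remaining after one interval: e^(−kτ) = e^(−0.02334 × 62.0) = 0.2353
R = 1 / (1 − 0.2353) = 1.308
Css,max = 52.7 × 1.308 = 68.91 µg/L
Css,min = Css,max × e^(−kτ) = 68.91 × 0.2353 ≈ 16.2 µg/L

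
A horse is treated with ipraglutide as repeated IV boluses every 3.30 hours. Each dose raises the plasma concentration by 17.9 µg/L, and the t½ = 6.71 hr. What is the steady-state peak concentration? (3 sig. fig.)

k = ln 2 / 6.71 = 0.1033 hr⁻¹
Fraction remaining after one interval: e^(−kτ) = e^(−0.1033 × 3.30) = 0.7111
R = 1 / (1 − 0.7111) = 3.462
Css,max = 17.9 × 3.462 ≈ 62.0 µg/L

62.0 µg/L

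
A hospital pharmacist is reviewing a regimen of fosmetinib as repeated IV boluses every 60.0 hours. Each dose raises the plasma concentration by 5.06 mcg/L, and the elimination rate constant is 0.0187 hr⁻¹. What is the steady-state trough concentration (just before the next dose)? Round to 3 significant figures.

2.44 mcg/L

Fraction remaining after one interval: e^(−kτ) = e^(−0.01870 × 60.0) = 0.3256
R = 1 / (1 − 0.3256) = 1.483
Css,max = 5.06 × 1.483 = 7.503 mcg/L
Css,min = Css,max × e^(−kτ) = 7.503 × 0.3256 ≈ 2.44 mcg/L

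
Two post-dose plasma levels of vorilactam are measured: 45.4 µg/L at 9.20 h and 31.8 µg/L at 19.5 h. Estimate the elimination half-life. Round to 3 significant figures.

k = ln(C₁/C₂) / (t₂ − t₁) = ln(45.4/31.8) / (19.5 − 9.20)
  = 0.3560 / 10.30 = 0.03457 h⁻¹
t½ = ln 2 / k = ln 2 / 0.03457 ≈ 20.1 hours

20.1 hours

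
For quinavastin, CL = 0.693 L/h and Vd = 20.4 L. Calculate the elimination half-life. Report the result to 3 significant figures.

k = CL / V = 0.693 / 20.4 = 0.03397 h⁻¹
t½ = ln 2 / k = ln 2 / 0.03397 ≈ 20.4 hours

20.4 hours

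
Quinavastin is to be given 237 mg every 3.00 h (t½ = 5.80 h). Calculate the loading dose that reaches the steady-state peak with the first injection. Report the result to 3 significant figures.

787 mg

k = ln 2 / 5.80 = 0.1195 h⁻¹
Accumulation ratio R = 1 / (1 − e^(−kτ)) = 1 / (1 − e^(−0.1195×3.00)) = 1 / (1 − 0.6987) = 3.319
Loading dose = maintenance dose × R = 237 × 3.319 ≈ 787 mg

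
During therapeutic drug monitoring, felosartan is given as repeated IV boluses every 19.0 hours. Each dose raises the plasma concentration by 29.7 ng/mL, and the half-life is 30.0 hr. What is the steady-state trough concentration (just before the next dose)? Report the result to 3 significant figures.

53.9 ng/mL

k = ln 2 / 30.0 = 0.02310 hr⁻¹
Fraction remaining after one interval: e^(−kτ) = e^(−0.02310 × 19.0) = 0.6447
R = 1 / (1 − 0.6447) = 2.814
Css,max = 29.7 × 2.814 = 83.59 ng/mL
Css,min = Css,max × e^(−kτ) = 83.59 × 0.6447 ≈ 53.9 ng/mL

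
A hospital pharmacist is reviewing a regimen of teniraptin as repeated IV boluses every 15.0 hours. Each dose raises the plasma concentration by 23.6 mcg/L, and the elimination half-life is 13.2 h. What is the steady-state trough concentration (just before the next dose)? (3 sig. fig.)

k = ln 2 / 13.2 = 0.05251 h⁻¹
Fraction remaining after one interval: e^(−kτ) = e^(−0.05251 × 15.0) = 0.4549
R = 1 / (1 − 0.4549) = 1.835
Css,max = 23.6 × 1.835 = 43.30 mcg/L
Css,min = Css,max × e^(−kτ) = 43.30 × 0.4549 ≈ 19.7 mcg/L

19.7 mcg/L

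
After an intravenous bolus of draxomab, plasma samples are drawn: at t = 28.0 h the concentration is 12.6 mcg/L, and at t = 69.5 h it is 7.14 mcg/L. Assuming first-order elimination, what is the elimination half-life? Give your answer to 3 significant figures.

k = ln(C₁/C₂) / (t₂ − t₁) = ln(12.6/7.14) / (69.5 − 28.0)
  = 0.5680 / 41.50 = 0.01369 h⁻¹
t½ = ln 2 / k = ln 2 / 0.01369 ≈ 50.6 hours

50.6 hours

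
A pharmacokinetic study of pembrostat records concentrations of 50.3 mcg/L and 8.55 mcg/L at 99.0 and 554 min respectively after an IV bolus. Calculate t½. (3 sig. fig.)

k = ln(C₁/C₂) / (t₂ − t₁) = ln(50.3/8.55) / (554 − 99.0)
  = 1.772 / 455.0 = 0.003895 min⁻¹
t½ = ln 2 / k = ln 2 / 0.003895 ≈ 178 minutes

178 minutes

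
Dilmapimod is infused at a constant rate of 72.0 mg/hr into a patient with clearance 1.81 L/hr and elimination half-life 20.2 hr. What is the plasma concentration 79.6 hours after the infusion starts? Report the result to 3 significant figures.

37.2 mg/L

Css = rate / CL = 72.0 / 1.81 = 39.78 mg/L
k = ln 2 / 20.2 = 0.03431 hr⁻¹
C(t) = Css (1 − e^(−kt)) = 39.78 × (1 − e^(−2.731)) = 39.78 × 0.9349 ≈ 37.2 mg/L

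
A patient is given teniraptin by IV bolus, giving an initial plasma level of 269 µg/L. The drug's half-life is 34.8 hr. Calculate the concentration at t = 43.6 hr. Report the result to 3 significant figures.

k = ln 2 / 34.8 = 0.01992 hr⁻¹
C(t) = C₀ e^(−kt) = 269 × e^(−0.01992 × 43.6) = 269 × e^(−0.8684) = 269 × 0.4196 ≈ 113 µg/L

113 µg/L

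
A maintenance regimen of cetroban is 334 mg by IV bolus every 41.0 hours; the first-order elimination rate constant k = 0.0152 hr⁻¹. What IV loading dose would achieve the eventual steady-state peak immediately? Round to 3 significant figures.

720 mg

Accumulation ratio R = 1 / (1 − e^(−kτ)) = 1 / (1 − e^(−0.01520×41.0)) = 1 / (1 − 0.5362) = 2.156
Loading dose = maintenance dose × R = 334 × 2.156 ≈ 720 mg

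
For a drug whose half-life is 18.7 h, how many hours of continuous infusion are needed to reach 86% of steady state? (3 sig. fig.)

k = ln 2 / 18.7 = 0.03707 h⁻¹
f = 1 − e^(−kt)  ⇒  t = −ln(1 − f) / k
t = −ln(1 − 0.86) / 0.03707 = 1.966 / 0.03707 ≈ 53.0 hours

53.0 hours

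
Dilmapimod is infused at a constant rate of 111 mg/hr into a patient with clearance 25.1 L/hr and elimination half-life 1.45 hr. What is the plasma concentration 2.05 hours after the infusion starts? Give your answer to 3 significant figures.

Css = rate / CL = 111 / 25.1 = 4.422 µg/mL
k = ln 2 / 1.45 = 0.4780 hr⁻¹
C(t) = Css (1 − e^(−kt)) = 4.422 × (1 − e^(−0.9800)) = 4.422 × 0.6247 ≈ 2.76 µg/mL

2.76 µg/mL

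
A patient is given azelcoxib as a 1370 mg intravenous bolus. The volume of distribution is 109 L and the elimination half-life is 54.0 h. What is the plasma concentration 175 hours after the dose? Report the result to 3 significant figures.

1.33 µg/mL

C₀ = dose / V = 1370 / 109 = 12.57 µg/mL
k = ln 2 / 54.0 = 0.01284 h⁻¹
C(t) = C₀ e^(−kt) = 12.57 × e^(−0.01284 × 175) = 12.57 × e^(−2.246) = 12.57 × 0.1058 ≈ 1.33 µg/mL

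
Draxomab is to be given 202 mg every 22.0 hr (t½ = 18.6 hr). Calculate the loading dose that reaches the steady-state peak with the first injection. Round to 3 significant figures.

361 mg

k = ln 2 / 18.6 = 0.03727 hr⁻¹
Accumulation ratio R = 1 / (1 − e^(−kτ)) = 1 / (1 − e^(−0.03727×22.0)) = 1 / (1 − 0.4405) = 1.787
Loading dose = maintenance dose × R = 202 × 1.787 ≈ 361 mg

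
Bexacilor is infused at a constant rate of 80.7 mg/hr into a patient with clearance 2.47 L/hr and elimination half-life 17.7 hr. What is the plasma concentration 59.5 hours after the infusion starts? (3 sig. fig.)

29.5 mg/L

Css = rate / CL = 80.7 / 2.47 = 32.67 mg/L
k = ln 2 / 17.7 = 0.03916 hr⁻¹
C(t) = Css (1 − e^(−kt)) = 32.67 × (1 − e^(−2.330)) = 32.67 × 0.9027 ≈ 29.5 mg/L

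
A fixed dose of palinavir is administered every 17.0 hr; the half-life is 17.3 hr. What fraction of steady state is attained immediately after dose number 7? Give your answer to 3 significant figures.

k = ln 2 / 17.3 = 0.04007 hr⁻¹
f_n = 1 − e^(−nkτ) = 1 − e^(−7 × 0.04007 × 17.0) = 1 − e^(−4.768) = 1 − 0.008498 ≈ 0.992

0.992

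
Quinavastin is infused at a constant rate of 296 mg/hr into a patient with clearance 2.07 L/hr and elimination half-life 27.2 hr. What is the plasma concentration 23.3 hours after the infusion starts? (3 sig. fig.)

Css = rate / CL = 296 / 2.07 = 143.0 mg/L
k = ln 2 / 27.2 = 0.02548 hr⁻¹
C(t) = Css (1 − e^(−kt)) = 143.0 × (1 − e^(−0.5938)) = 143.0 × 0.4478 ≈ 64.0 mg/L

64.0 mg/L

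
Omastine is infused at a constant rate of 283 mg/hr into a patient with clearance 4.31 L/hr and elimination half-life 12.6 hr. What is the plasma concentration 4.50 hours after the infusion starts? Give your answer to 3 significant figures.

14.4 µg/mL

Css = rate / CL = 283 / 4.31 = 65.66 µg/mL
k = ln 2 / 12.6 = 0.05501 hr⁻¹
C(t) = Css (1 − e^(−kt)) = 65.66 × (1 − e^(−0.2476)) = 65.66 × 0.2193 ≈ 14.4 µg/mL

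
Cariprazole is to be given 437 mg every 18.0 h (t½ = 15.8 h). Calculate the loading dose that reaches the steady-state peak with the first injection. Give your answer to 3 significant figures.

800 mg

k = ln 2 / 15.8 = 0.04387 h⁻¹
Accumulation ratio R = 1 / (1 − e^(−kτ)) = 1 / (1 − e^(−0.04387×18.0)) = 1 / (1 − 0.4540) = 1.831
Loading dose = maintenance dose × R = 437 × 1.831 ≈ 800 mg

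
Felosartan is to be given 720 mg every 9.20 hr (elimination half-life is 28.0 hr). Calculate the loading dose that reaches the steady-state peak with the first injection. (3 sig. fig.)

k = ln 2 / 28.0 = 0.02476 hr⁻¹
Accumulation ratio R = 1 / (1 − e^(−kτ)) = 1 / (1 − e^(−0.02476×9.20)) = 1 / (1 − 0.7963) = 4.910
Loading dose = maintenance dose × R = 720 × 4.910 ≈ 3540 mg

3540 mg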